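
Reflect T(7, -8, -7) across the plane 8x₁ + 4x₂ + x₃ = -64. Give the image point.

(-9, -16, -9)

n = (8, 4, 1), |n|² = 81, n·T − (-64) = 81, so t = 81/81 = 1.
Foot F = T − 1·n = (-1, -12, -8); the reflection is 2F − T = (-9, -16, -9).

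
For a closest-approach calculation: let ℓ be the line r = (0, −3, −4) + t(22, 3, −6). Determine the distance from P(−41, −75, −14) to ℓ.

√4849

Direction vector d = (22, 3, −6).
AP = (−41, −72, −10), and AP × d = (462, −466, 1461).
|AP × d|² = 2565121 and |d|² = 529, so the distance is √(2565121/529) = √4849.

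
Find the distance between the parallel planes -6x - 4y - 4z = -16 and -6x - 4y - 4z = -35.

With common normal n = (-6, -4, -4) (|n| = 2√17), the distance is |(-16) − (-35)|/|n| = 19/(2√17).

19/(2√17)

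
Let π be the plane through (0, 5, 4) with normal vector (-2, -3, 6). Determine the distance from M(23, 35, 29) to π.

The plane has equation n·(r − (0, 5, 4)) = 0, i.e. n·r = 9.
Then n·(23, 35, 29) - 9 = 14.
|n| = √(4 + 9 + 36) = 7, so the distance is |14|/7 = 2.

2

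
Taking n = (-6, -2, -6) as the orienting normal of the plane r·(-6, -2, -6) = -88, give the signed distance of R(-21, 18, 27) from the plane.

n·R − (-88) = 16.
|n| = 2√19, so the signed distance is 8√19/19.

8√19/19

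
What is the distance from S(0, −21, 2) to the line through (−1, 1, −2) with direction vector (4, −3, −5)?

√451

Direction vector d = (4, −3, −5).
AP = (1, −22, 4), and AP × d = (122, 21, 85).
|AP × d|² = 22550 and |d|² = 50, so the distance is √(22550/50) = √451.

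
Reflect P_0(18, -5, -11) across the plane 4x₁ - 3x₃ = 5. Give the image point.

(-14, -5, 13)

n = (4, 0, -3), |n|² = 25, n·P_0 − 5 = 100, so t = 100/25 = 4.
Foot F = P_0 − 4·n = (2, -5, 1); the reflection is 2F − P_0 = (-14, -5, 13).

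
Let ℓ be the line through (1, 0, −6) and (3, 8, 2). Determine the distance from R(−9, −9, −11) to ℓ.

A direction vector is d = (2, 8, 8).
AP = (−10, −9, −5); AP·d = -132, |AP|² = 206, |d|² = 132.
distance² = |AP|² − (AP·d)²/|d|² = 206 − 17424/132 = 74, so the distance is √74.

√74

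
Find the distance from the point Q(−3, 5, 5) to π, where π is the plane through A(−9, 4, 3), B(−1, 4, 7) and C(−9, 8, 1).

AB = (8, 0, 4) and AC = (0, 4, −2), so a normal is n = AB × AC = (−16, 16, 32).
n = (−16, 16, 32); n·P − 304 = -16; |n| = 16√6; distance = 16/(16√6) = 1/√6.

√6/6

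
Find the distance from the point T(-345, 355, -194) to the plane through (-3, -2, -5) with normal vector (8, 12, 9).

The plane has equation n·(r − (-3, -2, -5)) = 0, i.e. n·r = -93.
n = (8, 12, 9); n·P − (-93) = -153; |n| = 17; distance = 153/17 = 9.

9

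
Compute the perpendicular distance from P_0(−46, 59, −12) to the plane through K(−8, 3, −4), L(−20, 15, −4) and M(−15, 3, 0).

16/9

KL = (−12, 12, 0) and KM = (−7, 0, 4), so a normal is n = KL × KM = (48, 48, 84).
n = (48, 48, 84); n·P − (-576) = 192; |n| = 108; distance = 192/108 = 16/9.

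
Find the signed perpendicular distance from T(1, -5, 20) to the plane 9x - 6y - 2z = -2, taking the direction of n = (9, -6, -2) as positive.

n·T − (-2) = 1.
|n| = 11, so the signed distance is 1/11.

1/11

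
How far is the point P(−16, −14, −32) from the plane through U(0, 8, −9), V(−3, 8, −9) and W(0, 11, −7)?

UV = (−3, 0, 0) and UW = (0, 3, 2), so a normal is n = UV × UW = (0, 6, −9).
n = (0, 6, −9); n·P − 129 = 75; |n| = 3√13; distance = 75/(3√13) = 25√13/13.

25√13/13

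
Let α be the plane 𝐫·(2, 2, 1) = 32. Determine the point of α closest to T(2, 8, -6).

The perpendicular from T has direction n = (2, 2, 1): r = (2, 8, -6) + λ(2, 2, 1).
Substitute into the plane: n·(T + λn) = 32 gives 14 + 9λ = 32, so λ = 2.
Foot = (2, 8, -6) + 2·(2, 2, 1) = (6, 12, -4).

(6, 12, -4)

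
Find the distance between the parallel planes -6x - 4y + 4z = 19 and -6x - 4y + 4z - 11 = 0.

4√17/17

Both planes have normal n = (-6, -4, 4), |n| = 2√17. Any point on the first plane is at distance |11 − 19|/|n| = 8/(2√17) = 4/√17 from the second.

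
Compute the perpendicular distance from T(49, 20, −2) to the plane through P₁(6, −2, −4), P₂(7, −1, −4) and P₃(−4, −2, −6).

P₁P₂ = (1, 1, 0) and P₁P₃ = (−10, 0, −2), so a normal is n = P₁P₂ × P₁P₃ = (−2, 2, 10).
n = (−2, 2, 10); n·P − (-56) = -22; |n| = 6√3; distance = 22/(6√3) = 11/(3√3).

11√3/9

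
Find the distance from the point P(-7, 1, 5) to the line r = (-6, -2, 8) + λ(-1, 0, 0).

Direction vector d = (-1, 0, 0).
AP = (-1, 3, -3), and AP × d = (0, 3, 3).
|AP × d|² = 18 and |d|² = 1, so the distance is √18 = 3√2.

3√2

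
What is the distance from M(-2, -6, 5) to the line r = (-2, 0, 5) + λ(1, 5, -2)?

√6

Direction vector d = (1, 5, -2).
AP = (0, -6, 0), and AP × d = (12, 0, 6).
|AP × d|² = 180 and |d|² = 30, so the distance is √(180/30) = √6.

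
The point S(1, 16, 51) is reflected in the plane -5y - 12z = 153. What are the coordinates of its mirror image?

(1, -34, -69)

n = (0, -5, -12), |n|² = 169, n·S − 153 = -845, so t = -845/169 = -5.
Foot F = S − (-5)·n = (1, -9, -9); the reflection is 2F − S = (1, -34, -69).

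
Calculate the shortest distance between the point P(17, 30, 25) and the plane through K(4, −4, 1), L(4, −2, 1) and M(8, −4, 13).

KL = (0, 2, 0) and KM = (4, 0, 12), so a normal is n = KL × KM = (24, 0, −8).
d = |24·17 + (-8)·25 − 88| / √(576 + 0 + 64) = |120| / (8√10) = 15/√10.

15/√10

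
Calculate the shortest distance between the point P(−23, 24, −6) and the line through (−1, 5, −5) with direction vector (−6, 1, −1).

Direction vector d = (−6, 1, −1).
AP = (−22, 19, −1), and AP × d = (−18, −16, 92).
|AP × d|² = 9044 and |d|² = 38, so the distance is √(9044/38) = √238.

√238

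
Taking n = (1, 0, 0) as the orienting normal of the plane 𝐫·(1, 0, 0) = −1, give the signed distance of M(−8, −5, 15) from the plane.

-7

n·M − (-1) = -7.
|n| = 1, so the signed distance is -7/1 = -7.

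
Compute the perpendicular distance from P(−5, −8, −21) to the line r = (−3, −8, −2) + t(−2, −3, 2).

3√33

Direction vector d = (−2, −3, 2).
AP = (−2, 0, −19), and AP × d = (−57, 42, 6).
|AP × d|² = 5049 and |d|² = 17, so the distance is √(5049/17) = √297 = 3√33.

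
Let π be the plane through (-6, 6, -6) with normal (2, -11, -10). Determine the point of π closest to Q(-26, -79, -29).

(-36, -24, 21)

The perpendicular from Q has direction n = (2, -11, -10): r = (-26, -79, -29) + t(2, -11, -10).
Substitute into the plane: n·(Q + tn) = -18 gives 1107 + 225t = -18, so t = -5.
Foot = (-26, -79, -29) + (-5)·(2, -11, -10) = (-36, -24, 21).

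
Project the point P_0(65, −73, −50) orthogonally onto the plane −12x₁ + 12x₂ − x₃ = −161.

(5, -13, -55)

n = (−12, 12, −1), |n|² = 289, and n·P_0 − (-161) = -1445.
t = -1445/289 = -5, so the foot is P_0 − t·n = (65, −73, −50) − (-5)·(−12, 12, −1) = (5, −13, −55).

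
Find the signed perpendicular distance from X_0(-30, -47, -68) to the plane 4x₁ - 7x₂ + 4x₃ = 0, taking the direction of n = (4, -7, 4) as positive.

-7

n·X_0 − 0 = -63.
|n| = 9, so the signed distance is -63/9 = -7.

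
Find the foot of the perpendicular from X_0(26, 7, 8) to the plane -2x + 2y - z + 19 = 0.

n = (-2, 2, -1), |n|² = 9, and n·X_0 − (-19) = -27.
t = -27/9 = -3, so the foot is X_0 − t·n = (26, 7, 8) − (-3)·(-2, 2, -1) = (20, 13, 5).

(20, 13, 5)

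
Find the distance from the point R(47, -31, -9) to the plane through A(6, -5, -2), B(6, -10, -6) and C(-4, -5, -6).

AB = (0, -5, -4) and AC = (-10, 0, -4), so a normal is n = AB × AC = (20, 40, -50).
d = |20·47 + 40·(-31) + (-50)·(-9) − 20| / √(400 + 1600 + 2500) = |130| / (30√5) = 13√5/15.

13/(3√5)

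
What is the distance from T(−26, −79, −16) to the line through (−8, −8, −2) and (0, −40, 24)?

A direction vector is d = (8, −32, 26).
AP = (−18, −71, −14); AP·d = 1764, |AP|² = 5561, |d|² = 1764.
distance² = |AP|² − (AP·d)²/|d|² = 5561 − 3111696/1764 = 3797, so the distance is √3797.

√3797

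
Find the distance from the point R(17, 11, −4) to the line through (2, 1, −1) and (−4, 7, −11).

A direction vector is d = (−6, 6, −10).
AP = (15, 10, −3); AP·d = 0, |AP|² = 334, |d|² = 172.
distance² = |AP|² − (AP·d)²/|d|² = 334 − 0/172 = 334, so the distance is √334.

√334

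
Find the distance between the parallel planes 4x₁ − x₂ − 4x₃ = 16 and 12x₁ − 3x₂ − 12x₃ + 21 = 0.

Divide the second equation by 3 to match normals: 4x₁ − x₂ − 4x₃ = -7.
With common normal n = (4, −1, −4) (|n| = √33), the distance is |16 − (-7)|/|n| = 23/√33.

23√33/33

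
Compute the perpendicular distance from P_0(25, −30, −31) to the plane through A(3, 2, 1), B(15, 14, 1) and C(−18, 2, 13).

8/9

AB = (12, 12, 0) and AC = (−21, 0, 12), so a normal is n = AB × AC = (144, −144, 252).
Then n·(25, −30, −31) − 396 = −288.
|n| = √(20736 + 20736 + 63504) = 324, so the distance is |-288|/324 = 8/9.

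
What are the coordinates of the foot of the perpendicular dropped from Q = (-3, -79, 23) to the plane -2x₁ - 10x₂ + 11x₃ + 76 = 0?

The perpendicular from Q has direction n = (-2, -10, 11): r = (-3, -79, 23) + t(-2, -10, 11).
Substitute into the plane: n·(Q + tn) = -76 gives 1049 + 225t = -76, so t = -5.
Foot = (-3, -79, 23) + (-5)·(-2, -10, 11) = (7, -29, -32).

(7, -29, -32)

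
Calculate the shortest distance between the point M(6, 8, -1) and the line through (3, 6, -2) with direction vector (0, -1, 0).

Direction vector d = (0, -1, 0).
AP = (3, 2, 1), and AP × d = (1, 0, -3).
|AP × d|² = 10 and |d|² = 1, so the distance is √10.

√10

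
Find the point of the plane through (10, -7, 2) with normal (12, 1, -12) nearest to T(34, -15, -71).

n = (12, 1, -12), |n|² = 289, and n·T − 89 = 1156.
t = 1156/289 = 4, so the foot is T − t·n = (34, -15, -71) − 4·(12, 1, -12) = (-14, -19, -23).

(-14, -19, -23)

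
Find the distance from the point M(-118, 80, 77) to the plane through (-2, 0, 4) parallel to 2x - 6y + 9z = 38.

5

Parallel planes share the normal n = (2, -6, 9); since (-2, 0, 4) lies on the plane, its equation is 2x - 6y + 9z = 32.
Then n·(-118, 80, 77) - 32 = -55.
|n| = √(4 + 36 + 81) = 11, so the distance is |-55|/11 = 5.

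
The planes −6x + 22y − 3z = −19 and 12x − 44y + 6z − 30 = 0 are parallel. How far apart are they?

4/23

Divide the second equation by -2 to match normals: −6x + 22y − 3z = -15.
With common normal n = (−6, 22, −3) (|n| = 23), the distance is |(-19) − (-15)|/|n| = 4/23.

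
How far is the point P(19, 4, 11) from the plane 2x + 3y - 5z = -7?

Normal vector n = (2, 3, -5), and n·(19, 4, 11) - (-7) = 2.
|n| = √(4 + 9 + 25) = √38, so the distance is |2|/√38 = √38/19.

2/√38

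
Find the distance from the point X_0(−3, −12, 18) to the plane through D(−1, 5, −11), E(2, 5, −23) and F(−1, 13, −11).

DE = (3, 0, −12) and DF = (0, 8, 0), so a normal is n = DE × DF = (96, 0, 24).
n = (96, 0, 24); n·P − (-360) = 504; |n| = 24√17; distance = 504/(24√17) = 21/√17.

21/√17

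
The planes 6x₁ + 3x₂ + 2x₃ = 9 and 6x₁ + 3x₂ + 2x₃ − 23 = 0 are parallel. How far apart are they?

With common normal n = (6, 3, 2) (|n| = 7), the distance is |9 − 23|/|n| = 14/7 = 2.

2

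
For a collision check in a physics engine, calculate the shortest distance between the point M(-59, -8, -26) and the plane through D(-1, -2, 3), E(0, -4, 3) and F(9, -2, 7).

DE = (1, -2, 0) and DF = (10, 0, 4), so a normal is n = DE × DF = (-8, -4, 20).
Then n·(-59, -8, -26) - 76 = -92.
|n| = √(64 + 16 + 400) = 4√30, so the distance is |-92|/(4√30) = 23/√30.

23√30/30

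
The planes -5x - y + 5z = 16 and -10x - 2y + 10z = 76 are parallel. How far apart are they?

Divide the second equation by 2 to match normals: -5x - y + 5z = 38.
Both planes have normal n = (-5, -1, 5), |n| = √51. Any point on the first plane is at distance |38 − 16|/|n| = 22/√51 = 22√51/51 from the second.

22√51/51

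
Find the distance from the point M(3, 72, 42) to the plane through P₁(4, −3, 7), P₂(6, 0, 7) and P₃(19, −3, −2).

P₁P₂ = (2, 3, 0) and P₁P₃ = (15, 0, −9), so a normal is n = P₁P₂ × P₁P₃ = (−27, 18, −45).
Then n·(3, 72, 42) − (−477) = −198.
|n| = √(729 + 324 + 2025) = 9√38, so the distance is |-198|/(9√38) = 22/√38.

22/√38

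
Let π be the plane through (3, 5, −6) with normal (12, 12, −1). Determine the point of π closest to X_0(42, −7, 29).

(30, -19, 30)

n = (12, 12, −1), |n|² = 289, and n·X_0 − 102 = 289.
t = 289/289 = 1, so the foot is X_0 − t·n = (42, −7, 29) − 1·(12, 12, −1) = (30, −19, 30).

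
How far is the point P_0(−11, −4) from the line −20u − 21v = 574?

d = |(-20)·(-11) + (-21)·(-4) − 574| / √(400 + 441) = |-270|/29 = 270/29.

270/29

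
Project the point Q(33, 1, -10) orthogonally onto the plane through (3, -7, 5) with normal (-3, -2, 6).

(21, -7, 14)

n = (-3, -2, 6), |n|² = 49, and n·Q − 35 = -196.
t = -196/49 = -4, so the foot is Q − t·n = (33, 1, -10) − (-4)·(-3, -2, 6) = (21, -7, 14).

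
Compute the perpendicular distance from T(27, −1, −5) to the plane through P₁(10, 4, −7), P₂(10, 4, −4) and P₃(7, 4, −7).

5

P₁P₂ = (0, 0, 3) and P₁P₃ = (−3, 0, 0), so a normal is n = P₁P₂ × P₁P₃ = (0, −9, 0).
n = (0, −9, 0); n·P − (-36) = 45; |n| = 9; distance = 45/9 = 5.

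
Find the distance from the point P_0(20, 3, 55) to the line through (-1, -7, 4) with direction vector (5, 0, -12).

√1621

Direction vector d = (5, 0, -12).
AP = (21, 10, 51); AP·d = -507, |AP|² = 3142, |d|² = 169.
distance² = |AP|² − (AP·d)²/|d|² = 3142 − 257049/169 = 1621, so the distance is √1621.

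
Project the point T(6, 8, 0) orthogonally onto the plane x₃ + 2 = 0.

n = (0, 0, 1), |n|² = 1, and n·T − (-2) = 2.
t = 2/1 = 2, so the foot is T − t·n = (6, 8, 0) − 2·(0, 0, 1) = (6, 8, −2).

(6, 8, -2)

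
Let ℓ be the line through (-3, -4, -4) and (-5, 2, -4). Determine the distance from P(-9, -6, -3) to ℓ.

A direction vector is d = (-2, 6, 0).
AP = (-6, -2, 1), and AP × d = (-6, -2, -40).
|AP × d|² = 1640 and |d|² = 40, so the distance is √(1640/40) = √41.

√41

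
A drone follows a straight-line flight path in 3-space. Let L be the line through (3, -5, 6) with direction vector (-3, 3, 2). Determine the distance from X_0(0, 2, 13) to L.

Direction vector d = (-3, 3, 2).
AP = (-3, 7, 7); AP·d = 44, |AP|² = 107, |d|² = 22.
distance² = |AP|² − (AP·d)²/|d|² = 107 − 1936/22 = 19, so the distance is √19.

√19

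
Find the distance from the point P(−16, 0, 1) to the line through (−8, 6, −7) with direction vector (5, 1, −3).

Direction vector d = (5, 1, −3).
AP = (−8, −6, 8); AP·d = -70, |AP|² = 164, |d|² = 35.
distance² = |AP|² − (AP·d)²/|d|² = 164 − 4900/35 = 24, so the distance is 2√6.

2√6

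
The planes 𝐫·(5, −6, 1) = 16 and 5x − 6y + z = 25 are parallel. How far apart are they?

9√62/62

With common normal n = (5, −6, 1) (|n| = √62), the distance is |16 − 25|/|n| = 9/√62 = 9√62/62.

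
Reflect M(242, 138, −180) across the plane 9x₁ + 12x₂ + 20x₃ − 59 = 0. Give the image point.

(5924/25, 3282/25, -956/5)

With n = (9, 12, 20), the signed offset is (n·M − 59)/|n|² = 175/625 = 7/25.
M' = M − 2t·n = (242, 138, −180) − (14/25)·(9, 12, 20) = (5924/25, 3282/25, −956/5).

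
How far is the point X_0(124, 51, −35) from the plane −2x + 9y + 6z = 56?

5

Normal vector n = (−2, 9, 6), and n·(124, 51, −35) − 56 = −55.
|n| = √(4 + 81 + 36) = 11, so the distance is |-55|/11 = 5.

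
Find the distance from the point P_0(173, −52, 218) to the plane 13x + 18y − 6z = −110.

Normal vector n = (13, 18, −6), and n·(173, −52, 218) − (−110) = 115.
|n| = √(169 + 324 + 36) = 23, so the distance is |115|/23 = 5.

5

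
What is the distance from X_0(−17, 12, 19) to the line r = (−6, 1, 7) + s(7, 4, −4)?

Direction vector d = (7, 4, −4).
AP = (−11, 11, 12); AP·d = -81, |AP|² = 386, |d|² = 81.
distance² = |AP|² − (AP·d)²/|d|² = 386 − 6561/81 = 305, so the distance is √305.

√305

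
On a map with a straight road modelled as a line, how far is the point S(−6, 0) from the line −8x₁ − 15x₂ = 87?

d = |(-8)·(-6) + (-15)·0 − 87| / √(64 + 225) = |-39|/17 = 39/17.

39/17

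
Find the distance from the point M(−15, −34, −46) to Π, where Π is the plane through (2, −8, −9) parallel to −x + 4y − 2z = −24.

Parallel planes share the normal n = (−1, 4, −2); since (2, −8, −9) lies on the plane, its equation is −x + 4y − 2z = -16.
Then n·(−15, −34, −46) − (−16) = −13.
|n| = √(1 + 16 + 4) = √21, so the distance is |-13|/√21 = 13√21/21.

13√21/21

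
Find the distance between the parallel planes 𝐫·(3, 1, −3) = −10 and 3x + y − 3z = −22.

Both planes have normal n = (3, 1, −3), |n| = √19. Any point on the first plane is at distance |(-22) − (-10)|/|n| = 12/√19 = 12√19/19 from the second.

12√19/19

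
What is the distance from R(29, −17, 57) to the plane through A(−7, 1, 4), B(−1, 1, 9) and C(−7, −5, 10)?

AB = (6, 0, 5) and AC = (0, −6, 6), so a normal is n = AB × AC = (30, −36, −36).
Then n·(29, −17, 57) − (−390) = −180.
|n| = √(900 + 1296 + 1296) = 6√97, so the distance is |-180|/(6√97) = 30/√97.

30/√97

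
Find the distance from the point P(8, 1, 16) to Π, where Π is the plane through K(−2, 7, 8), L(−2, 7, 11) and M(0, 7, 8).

KL = (0, 0, 3) and KM = (2, 0, 0), so a normal is n = KL × KM = (0, 6, 0).
Then n·(8, 1, 16) − 42 = −36.
|n| = √(0 + 36 + 0) = 6, so the distance is |-36|/6 = 6.

6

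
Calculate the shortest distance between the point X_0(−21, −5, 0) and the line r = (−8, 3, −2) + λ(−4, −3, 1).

Direction vector d = (−4, −3, 1).
AP = (−13, −8, 2), and AP × d = (−2, 5, 7).
|AP × d|² = 78 and |d|² = 26, so the distance is √(78/26) = √3.

√3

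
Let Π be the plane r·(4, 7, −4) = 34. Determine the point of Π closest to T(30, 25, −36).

(10, -10, -16)

The perpendicular from T has direction n = (4, 7, −4): r = (30, 25, −36) + t(4, 7, −4).
Substitute into the plane: n·(T + tn) = 34 gives 439 + 81t = 34, so t = -5.
Foot = (30, 25, −36) + (-5)·(4, 7, −4) = (10, −10, −16).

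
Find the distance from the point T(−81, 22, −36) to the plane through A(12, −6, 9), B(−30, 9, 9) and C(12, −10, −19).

17/15

AB = (−42, 15, 0) and AC = (0, −4, −28), so a normal is n = AB × AC = (−420, −1176, 168).
n = (−420, −1176, 168); n·P − 3528 = -1428; |n| = 1260; distance = 1428/1260 = 17/15.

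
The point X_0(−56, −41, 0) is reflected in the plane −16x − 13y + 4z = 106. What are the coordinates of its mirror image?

With n = (−16, −13, 4), the signed offset is (n·X_0 − 106)/|n|² = 1323/441 = 3.
X_0' = X_0 − 2t·n = (−56, −41, 0) − 6·(−16, −13, 4) = (40, 37, −24).

(40, 37, -24)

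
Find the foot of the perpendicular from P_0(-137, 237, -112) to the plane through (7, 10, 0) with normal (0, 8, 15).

(-137, 3965/17, -2024/17)

The perpendicular from P_0 has direction n = (0, 8, 15): r = (-137, 237, -112) + μ(0, 8, 15).
Substitute into the plane: n·(P_0 + μn) = 80 gives 216 + 289μ = 80, so μ = -8/17.
Foot = (-137, 237, -112) + (-8/17)·(0, 8, 15) = (-137, 3965/17, -2024/17).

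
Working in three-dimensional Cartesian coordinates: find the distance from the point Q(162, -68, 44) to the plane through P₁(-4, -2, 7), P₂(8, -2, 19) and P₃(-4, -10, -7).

P₁P₂ = (12, 0, 12) and P₁P₃ = (0, -8, -14), so a normal is n = P₁P₂ × P₁P₃ = (96, 168, -96).
n = (96, 168, -96); n·P − (-1392) = 1296; |n| = 216; distance = 1296/216 = 6.

6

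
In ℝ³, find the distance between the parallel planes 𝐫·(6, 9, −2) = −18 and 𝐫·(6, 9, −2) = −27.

9/11

Both planes have normal n = (6, 9, −2), |n| = 11. Any point on the first plane is at distance |(-27) − (-18)|/|n| = 9/11 from the second.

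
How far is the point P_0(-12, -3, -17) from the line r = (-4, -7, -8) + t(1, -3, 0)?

11

Direction vector d = (1, -3, 0).
AP = (-8, 4, -9), and AP × d = (-27, -9, 20).
|AP × d|² = 1210 and |d|² = 10, so the distance is √(1210/10) = √121 = 11.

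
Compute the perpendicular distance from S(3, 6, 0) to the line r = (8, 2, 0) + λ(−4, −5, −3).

√41

Direction vector d = (−4, −5, −3).
AP = (−5, 4, 0), and AP × d = (−12, −15, 41).
|AP × d|² = 2050 and |d|² = 50, so the distance is √(2050/50) = √41.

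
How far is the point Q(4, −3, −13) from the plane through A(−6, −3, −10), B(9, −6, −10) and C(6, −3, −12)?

8/√62

AB = (15, −3, 0) and AC = (12, 0, −2), so a normal is n = AB × AC = (6, 30, 36).
n = (6, 30, 36); n·P − (-486) = -48; |n| = 6√62; distance = 48/(6√62) = 4√62/31.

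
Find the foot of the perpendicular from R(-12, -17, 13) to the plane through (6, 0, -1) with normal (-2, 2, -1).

The perpendicular from R has direction n = (-2, 2, -1): r = (-12, -17, 13) + t(-2, 2, -1).
Substitute into the plane: n·(R + tn) = -11 gives -23 + 9t = -11, so t = 4/3.
Foot = (-12, -17, 13) + (4/3)·(-2, 2, -1) = (-44/3, -43/3, 35/3).

(-44/3, -43/3, 35/3)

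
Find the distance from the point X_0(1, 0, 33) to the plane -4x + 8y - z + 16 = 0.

Normal vector n = (-4, 8, -1), and n·(1, 0, 33) - (-16) = -21.
|n| = √(16 + 64 + 1) = 9, so the distance is |-21|/9 = 7/3.

7/3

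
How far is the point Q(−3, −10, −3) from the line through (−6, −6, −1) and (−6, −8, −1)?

√13

A direction vector is d = (0, −2, 0).
AP = (3, −4, −2); AP·d = 8, |AP|² = 29, |d|² = 4.
distance² = |AP|² − (AP·d)²/|d|² = 29 − 64/4 = 13, so the distance is √13.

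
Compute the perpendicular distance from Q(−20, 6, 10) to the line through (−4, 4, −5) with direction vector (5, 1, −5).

Direction vector d = (5, 1, −5).
AP = (−16, 2, 15); AP·d = -153, |AP|² = 485, |d|² = 51.
distance² = |AP|² − (AP·d)²/|d|² = 485 − 23409/51 = 26, so the distance is √26.

√26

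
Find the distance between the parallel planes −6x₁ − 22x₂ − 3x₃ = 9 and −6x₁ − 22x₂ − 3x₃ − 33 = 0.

24/23

With common normal n = (−6, −22, −3) (|n| = 23), the distance is |9 − 33|/|n| = 24/23.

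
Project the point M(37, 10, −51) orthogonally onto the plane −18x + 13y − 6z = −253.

n = (−18, 13, −6), |n|² = 529, and n·M − (-253) = 23.
t = 23/529 = 1/23, so the foot is M − t·n = (37, 10, −51) − (1/23)·(−18, 13, −6) = (869/23, 217/23, −1167/23).

(869/23, 217/23, -1167/23)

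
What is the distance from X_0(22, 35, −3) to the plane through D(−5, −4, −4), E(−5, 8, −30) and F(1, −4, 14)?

DE = (0, 12, −26) and DF = (6, 0, 18), so a normal is n = DE × DF = (216, −156, −72).
n = (216, −156, −72); n·P − (-168) = -324; |n| = 276; distance = 324/276 = 27/23.

27/23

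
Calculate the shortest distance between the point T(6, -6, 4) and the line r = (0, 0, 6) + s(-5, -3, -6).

Direction vector d = (-5, -3, -6).
AP = (6, -6, -2); AP·d = 0, |AP|² = 76, |d|² = 70.
distance² = |AP|² − (AP·d)²/|d|² = 76 − 0/70 = 76, so the distance is 2√19.

2√19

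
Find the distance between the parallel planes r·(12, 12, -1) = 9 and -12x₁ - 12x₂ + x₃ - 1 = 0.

Divide the second equation by -1 to match normals: 12x₁ + 12x₂ - x₃ = -1.
Both planes have normal n = (12, 12, -1), |n| = 17. Any point on the first plane is at distance |(-1) − 9|/|n| = 10/17 from the second.

10/17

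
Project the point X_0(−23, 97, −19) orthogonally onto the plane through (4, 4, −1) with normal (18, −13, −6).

(31, 58, -37)

n = (18, −13, −6), |n|² = 529, and n·X_0 − 26 = -1587.
t = -1587/529 = -3, so the foot is X_0 − t·n = (−23, 97, −19) − (-3)·(18, −13, −6) = (31, 58, −37).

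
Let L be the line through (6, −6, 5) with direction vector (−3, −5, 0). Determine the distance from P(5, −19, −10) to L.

√259

Direction vector d = (−3, −5, 0).
AP = (−1, −13, −15), and AP × d = (−75, 45, −34).
|AP × d|² = 8806 and |d|² = 34, so the distance is √(8806/34) = √259.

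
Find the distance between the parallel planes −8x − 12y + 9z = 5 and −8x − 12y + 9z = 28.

23/17

Both planes have normal n = (−8, −12, 9), |n| = 17. Any point on the first plane is at distance |28 − 5|/|n| = 23/17 from the second.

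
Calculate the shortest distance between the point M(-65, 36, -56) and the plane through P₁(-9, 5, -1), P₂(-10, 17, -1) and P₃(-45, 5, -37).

P₁P₂ = (-1, 12, 0) and P₁P₃ = (-36, 0, -36), so a normal is n = P₁P₂ × P₁P₃ = (-432, -36, 432).
n = (-432, -36, 432); n·P − 3276 = -684; |n| = 612; distance = 684/612 = 19/17.

19/17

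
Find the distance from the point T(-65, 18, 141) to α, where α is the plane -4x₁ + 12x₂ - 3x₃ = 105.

Normal vector n = (-4, 12, -3), and n·(-65, 18, 141) - 105 = -52.
|n| = √(16 + 144 + 9) = 13, so the distance is |-52|/13 = 4.

4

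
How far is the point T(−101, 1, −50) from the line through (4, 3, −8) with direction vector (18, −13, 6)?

3√481

Direction vector d = (18, −13, 6).
AP = (−105, −2, −42); AP·d = -2116, |AP|² = 12793, |d|² = 529.
distance² = |AP|² − (AP·d)²/|d|² = 12793 − 4477456/529 = 4329, so the distance is 3√481.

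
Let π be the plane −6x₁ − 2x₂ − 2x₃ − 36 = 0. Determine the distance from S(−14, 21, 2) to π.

√11/11

Normal vector n = (−6, −2, −2), and n·(−14, 21, 2) − 36 = 2.
|n| = √(36 + 4 + 4) = 2√11, so the distance is |2|/(2√11) = √11/11.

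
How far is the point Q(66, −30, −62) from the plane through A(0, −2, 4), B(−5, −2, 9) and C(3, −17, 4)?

28/√51

AB = (−5, 0, 5) and AC = (3, −15, 0), so a normal is n = AB × AC = (75, 15, 75).
n = (75, 15, 75); n·P − 270 = -420; |n| = 15√51; distance = 420/(15√51) = 28√51/51.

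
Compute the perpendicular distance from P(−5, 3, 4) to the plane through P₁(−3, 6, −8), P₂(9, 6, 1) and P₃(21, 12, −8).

P₁P₂ = (12, 0, 9) and P₁P₃ = (24, 6, 0), so a normal is n = P₁P₂ × P₁P₃ = (−54, 216, 72).
d = |(-54)·(-5) + 216·3 + 72·4 − 882| / √(2916 + 46656 + 5184) = |324| / 234 = 18/13.

18/13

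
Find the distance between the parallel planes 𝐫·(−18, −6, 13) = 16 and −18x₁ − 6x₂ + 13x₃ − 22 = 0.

6/23

Both planes have normal n = (−18, −6, 13), |n| = 23. Any point on the first plane is at distance |22 − 16|/|n| = 6/23 from the second.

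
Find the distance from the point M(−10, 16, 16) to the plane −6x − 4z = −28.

12/√13

Normal vector n = (−6, 0, −4), and n·(−10, 16, 16) − (−28) = 24.
|n| = √(36 + 0 + 16) = 2√13, so the distance is |24|/(2√13) = 12√13/13.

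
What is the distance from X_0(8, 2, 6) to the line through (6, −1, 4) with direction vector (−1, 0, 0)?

Direction vector d = (−1, 0, 0).
AP = (2, 3, 2); AP·d = -2, |AP|² = 17, |d|² = 1.
distance² = |AP|² − (AP·d)²/|d|² = 17 − 4/1 = 13, so the distance is √13.

√13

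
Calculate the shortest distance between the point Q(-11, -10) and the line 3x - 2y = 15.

d = |3·(-11) + (-2)·(-10) − 15| / √(9 + 4) = |-28|/√13 = 28√13/13.

28/√13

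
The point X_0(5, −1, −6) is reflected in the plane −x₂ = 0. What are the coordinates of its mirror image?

(5, 1, -6)

With n = (0, −1, 0), the signed offset is (n·X_0 − 0)/|n|² = 1/1 = 1.
X_0' = X_0 − 2t·n = (5, −1, −6) − 2·(0, −1, 0) = (5, 1, −6).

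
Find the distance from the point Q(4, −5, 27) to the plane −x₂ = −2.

7

Normal vector n = (0, −1, 0), and n·(4, −5, 27) − (−2) = 7.
|n| = √(0 + 1 + 0) = 1, so the distance is |7|/1 = 7.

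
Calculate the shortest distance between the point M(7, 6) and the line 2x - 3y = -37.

33/√13

d = |2·7 + (-3)·6 − (-37)| / √(4 + 9) = |33|/√13 = 33√13/13.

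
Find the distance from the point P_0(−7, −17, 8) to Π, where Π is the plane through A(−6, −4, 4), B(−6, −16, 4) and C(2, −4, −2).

13/5

AB = (0, −12, 0) and AC = (8, 0, −6), so a normal is n = AB × AC = (72, 0, 96).
Then n·(−7, −17, 8) − (−48) = 312.
|n| = √(5184 + 0 + 9216) = 120, so the distance is |312|/120 = 13/5.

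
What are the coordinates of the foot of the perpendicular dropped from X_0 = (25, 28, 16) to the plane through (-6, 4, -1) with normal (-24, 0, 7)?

(1, 28, 23)

n = (-24, 0, 7), |n|² = 625, and n·X_0 − 137 = -625.
t = -625/625 = -1, so the foot is X_0 − t·n = (25, 28, 16) − (-1)·(-24, 0, 7) = (1, 28, 23).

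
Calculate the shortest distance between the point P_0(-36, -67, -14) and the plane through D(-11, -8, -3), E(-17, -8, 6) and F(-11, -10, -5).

DE = (-6, 0, 9) and DF = (0, -2, -2), so a normal is n = DE × DF = (18, -12, 12).
n = (18, -12, 12); n·P − (-138) = 126; |n| = 6√17; distance = 126/(6√17) = 21/√17.

21/√17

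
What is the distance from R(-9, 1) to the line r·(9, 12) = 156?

15

The normal to the line is n = (9, 12) with |n| = 15.
|n·R − 156| = |-69 − 156| = 225, so the distance is 225/15 = 15.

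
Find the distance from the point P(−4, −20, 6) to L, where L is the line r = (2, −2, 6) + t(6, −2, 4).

6√10

Direction vector d = (6, −2, 4).
AP = (−6, −18, 0); AP·d = 0, |AP|² = 360, |d|² = 56.
distance² = |AP|² − (AP·d)²/|d|² = 360 − 0/56 = 360, so the distance is 6√10.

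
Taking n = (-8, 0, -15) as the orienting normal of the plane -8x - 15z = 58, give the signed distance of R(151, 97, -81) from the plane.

-3

n·R − 58 = -51.
|n| = 17, so the signed distance is -51/17 = -3.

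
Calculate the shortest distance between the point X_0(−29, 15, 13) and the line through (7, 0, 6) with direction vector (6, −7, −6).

Direction vector d = (6, −7, −6).
AP = (−36, 15, 7), and AP × d = (−41, −174, 162).
|AP × d|² = 58201 and |d|² = 121, so the distance is √(58201/121) = √481.

√481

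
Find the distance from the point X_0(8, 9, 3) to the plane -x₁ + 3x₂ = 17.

√10/5

Normal vector n = (-1, 3, 0), and n·(8, 9, 3) - 17 = 2.
|n| = √(1 + 9 + 0) = √10, so the distance is |2|/√10 = 2/√10.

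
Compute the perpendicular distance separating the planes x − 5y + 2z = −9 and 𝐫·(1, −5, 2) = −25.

8√30/15

Both planes have normal n = (1, −5, 2), |n| = √30. Any point on the first plane is at distance |(-25) − (-9)|/|n| = 16/√30 = 8√30/15 from the second.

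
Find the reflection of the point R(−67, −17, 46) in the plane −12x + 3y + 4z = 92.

(53, -47, 6)

With n = (−12, 3, 4), the signed offset is (n·R − 92)/|n|² = 845/169 = 5.
R' = R − 2t·n = (−67, −17, 46) − 10·(−12, 3, 4) = (53, −47, 6).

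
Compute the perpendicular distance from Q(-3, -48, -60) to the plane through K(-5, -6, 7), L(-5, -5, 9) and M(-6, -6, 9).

7

KL = (0, 1, 2) and KM = (-1, 0, 2), so a normal is n = KL × KM = (2, -2, 1).
Then n·(-3, -48, -60) - 9 = 21.
|n| = √(4 + 4 + 1) = 3, so the distance is |21|/3 = 7.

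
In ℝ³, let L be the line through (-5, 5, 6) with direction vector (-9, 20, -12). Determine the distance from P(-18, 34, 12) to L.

√421

Direction vector d = (-9, 20, -12).
AP = (-13, 29, 6), and AP × d = (-468, -210, 1).
|AP × d|² = 263125 and |d|² = 625, so the distance is √(263125/625) = √421.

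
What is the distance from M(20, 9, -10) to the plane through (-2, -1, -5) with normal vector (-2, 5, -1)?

11√30/30

The plane has equation n·(r − (-2, -1, -5)) = 0, i.e. n·r = 4.
Then n·(20, 9, -10) - 4 = 11.
|n| = √(4 + 25 + 1) = √30, so the distance is |11|/√30 = 11/√30.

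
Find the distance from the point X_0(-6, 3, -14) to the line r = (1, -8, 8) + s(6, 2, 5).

Direction vector d = (6, 2, 5).
AP = (-7, 11, -22), and AP × d = (99, -97, -80).
|AP × d|² = 25610 and |d|² = 65, so the distance is √(25610/65) = √394.

√394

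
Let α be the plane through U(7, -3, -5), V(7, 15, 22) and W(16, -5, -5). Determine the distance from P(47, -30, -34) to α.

1

UV = (0, 18, 27) and UW = (9, -2, 0), so a normal is n = UV × UW = (54, 243, -162).
Then n·(47, -30, -34) - 459 = 297.
|n| = √(2916 + 59049 + 26244) = 297, so the distance is |297|/297 = 1.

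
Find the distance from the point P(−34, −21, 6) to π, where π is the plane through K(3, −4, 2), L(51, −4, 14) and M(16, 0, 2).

3/7

KL = (48, 0, 12) and KM = (13, 4, 0), so a normal is n = KL × KM = (−48, 156, 192).
Then n·(−34, −21, 6) − (−384) = −108.
|n| = √(2304 + 24336 + 36864) = 252, so the distance is |-108|/252 = 3/7.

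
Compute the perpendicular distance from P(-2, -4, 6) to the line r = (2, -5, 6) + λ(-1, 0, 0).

1

Direction vector d = (-1, 0, 0).
AP = (-4, 1, 0); AP·d = 4, |AP|² = 17, |d|² = 1.
distance² = |AP|² − (AP·d)²/|d|² = 17 − 16/1 = 1, so the distance is 1.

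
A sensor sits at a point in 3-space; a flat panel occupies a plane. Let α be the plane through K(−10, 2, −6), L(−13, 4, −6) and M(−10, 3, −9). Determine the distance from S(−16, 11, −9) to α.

12/√14

KL = (−3, 2, 0) and KM = (0, 1, −3), so a normal is n = KL × KM = (−6, −9, −3).
Then n·(−16, 11, −9) − 60 = −36.
|n| = √(36 + 81 + 9) = 3√14, so the distance is |-36|/(3√14) = 12/√14.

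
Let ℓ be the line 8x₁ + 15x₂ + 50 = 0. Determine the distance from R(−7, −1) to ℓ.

21/17

The normal to the line is n = (8, 15) with |n| = 17.
|n·R − (-50)| = |-71 − (-50)| = 21, so the distance is 21/17.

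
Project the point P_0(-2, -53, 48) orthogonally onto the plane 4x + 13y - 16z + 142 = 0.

The perpendicular from P_0 has direction n = (4, 13, -16): r = (-2, -53, 48) + t(4, 13, -16).
Substitute into the plane: n·(P_0 + tn) = -142 gives -1465 + 441t = -142, so t = 3.
Foot = (-2, -53, 48) + 3·(4, 13, -16) = (10, -14, 0).

(10, -14, 0)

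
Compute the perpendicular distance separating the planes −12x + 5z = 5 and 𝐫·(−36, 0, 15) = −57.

Divide the second equation by 3 to match normals: −12x + 5z = -19.
Both planes have normal n = (−12, 0, 5), |n| = 13. Any point on the first plane is at distance |(-19) − 5|/|n| = 24/13 from the second.

24/13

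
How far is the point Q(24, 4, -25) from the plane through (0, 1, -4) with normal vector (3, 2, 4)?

6/√29

The plane has equation n·(r − (0, 1, -4)) = 0, i.e. n·r = -14.
Then n·(24, 4, -25) - (-14) = -6.
|n| = √(9 + 4 + 16) = √29, so the distance is |-6|/√29 = 6/√29.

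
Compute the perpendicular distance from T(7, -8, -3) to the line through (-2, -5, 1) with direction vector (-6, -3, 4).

3√5

Direction vector d = (-6, -3, 4).
AP = (9, -3, -4); AP·d = -61, |AP|² = 106, |d|² = 61.
distance² = |AP|² − (AP·d)²/|d|² = 106 − 3721/61 = 45, so the distance is 3√5.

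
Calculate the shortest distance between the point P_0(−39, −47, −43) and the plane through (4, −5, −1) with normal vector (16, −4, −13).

26/21

The plane has equation n·(r − (4, −5, −1)) = 0, i.e. n·r = 97.
n = (16, −4, −13); n·P − 97 = 26; |n| = 21; distance = 26/21.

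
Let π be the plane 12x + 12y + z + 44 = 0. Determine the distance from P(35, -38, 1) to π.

Normal vector n = (12, 12, 1), and n·(35, -38, 1) - (-44) = 9.
|n| = √(144 + 144 + 1) = 17, so the distance is |9|/17 = 9/17.

9/17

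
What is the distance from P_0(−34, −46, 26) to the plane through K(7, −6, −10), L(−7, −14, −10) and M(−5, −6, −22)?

KL = (−14, −8, 0) and KM = (−12, 0, −12), so a normal is n = KL × KM = (96, −168, −96).
d = |96·(-34) + (-168)·(-46) + (-96)·26 − 2640| / √(9216 + 28224 + 9216) = |-672| / 216 = 28/9.

28/9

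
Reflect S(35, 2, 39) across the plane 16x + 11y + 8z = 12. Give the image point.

With n = (16, 11, 8), the signed offset is (n·S − 12)/|n|² = 882/441 = 2.
S' = S − 2t·n = (35, 2, 39) − 4·(16, 11, 8) = (-29, -42, 7).

(-29, -42, 7)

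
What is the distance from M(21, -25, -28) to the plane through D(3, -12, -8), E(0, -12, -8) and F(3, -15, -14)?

DE = (-3, 0, 0) and DF = (0, -3, -6), so a normal is n = DE × DF = (0, -18, 9).
d = |(-18)·(-25) + 9·(-28) − 144| / √(0 + 324 + 81) = |54| / (9√5) = 6/√5.

6/√5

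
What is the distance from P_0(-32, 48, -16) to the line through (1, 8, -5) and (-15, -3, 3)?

√2810

A direction vector is d = (-16, -11, 8).
AP = (-33, 40, -11); AP·d = 0, |AP|² = 2810, |d|² = 441.
distance² = |AP|² − (AP·d)²/|d|² = 2810 − 0/441 = 2810, so the distance is √2810.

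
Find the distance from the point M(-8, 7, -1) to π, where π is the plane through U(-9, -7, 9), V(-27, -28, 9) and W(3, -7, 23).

17/11

UV = (-18, -21, 0) and UW = (12, 0, 14), so a normal is n = UV × UW = (-294, 252, 252).
Then n·(-8, 7, -1) - 3150 = 714.
|n| = √(86436 + 63504 + 63504) = 462, so the distance is |714|/462 = 17/11.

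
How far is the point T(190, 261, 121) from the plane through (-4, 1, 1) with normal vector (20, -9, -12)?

4

The plane has equation n·(r − (-4, 1, 1)) = 0, i.e. n·r = -101.
n = (20, -9, -12); n·P − (-101) = 100; |n| = 25; distance = 100/25 = 4.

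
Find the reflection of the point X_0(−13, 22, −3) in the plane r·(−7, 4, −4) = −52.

n = (−7, 4, −4), |n|² = 81, n·X_0 − (-52) = 243, so t = 243/81 = 3.
Foot F = X_0 − 3·n = (8, 10, 9); the reflection is 2F − X_0 = (29, −2, 21).

(29, -2, 21)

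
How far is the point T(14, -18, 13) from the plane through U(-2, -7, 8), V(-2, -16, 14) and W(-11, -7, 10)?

UV = (0, -9, 6) and UW = (-9, 0, 2), so a normal is n = UV × UW = (-18, -54, -81).
Then n·(14, -18, 13) - (-234) = -99.
|n| = √(324 + 2916 + 6561) = 99, so the distance is |-99|/99 = 1.

1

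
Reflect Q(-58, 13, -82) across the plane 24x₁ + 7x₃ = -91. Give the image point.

(86, 13, -40)

n = (24, 0, 7), |n|² = 625, n·Q − (-91) = -1875, so t = -1875/625 = -3.
Foot F = Q − (-3)·n = (14, 13, -61); the reflection is 2F − Q = (86, 13, -40).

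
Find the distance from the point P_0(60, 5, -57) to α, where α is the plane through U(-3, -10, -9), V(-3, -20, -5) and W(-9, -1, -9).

21/√38

UV = (0, -10, 4) and UW = (-6, 9, 0), so a normal is n = UV × UW = (-36, -24, -60).
Then n·(60, 5, -57) - 888 = 252.
|n| = √(1296 + 576 + 3600) = 12√38, so the distance is |252|/(12√38) = 21√38/38.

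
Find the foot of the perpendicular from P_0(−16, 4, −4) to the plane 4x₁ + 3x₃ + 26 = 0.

The perpendicular from P_0 has direction n = (4, 0, 3): r = (−16, 4, −4) + μ(4, 0, 3).
Substitute into the plane: n·(P_0 + μn) = -26 gives -76 + 25μ = -26, so μ = 2.
Foot = (−16, 4, −4) + 2·(4, 0, 3) = (−8, 4, 2).

(-8, 4, 2)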